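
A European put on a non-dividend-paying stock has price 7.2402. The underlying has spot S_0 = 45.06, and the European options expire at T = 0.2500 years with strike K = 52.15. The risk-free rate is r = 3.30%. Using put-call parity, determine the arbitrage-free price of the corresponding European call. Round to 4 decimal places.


Put-call parity: C - P = S_0 * exp(-qT) - K * exp(-rT).
S_0 * exp(-qT) = 45.0600 * 1.00000000 = 45.06000000
K * exp(-rT) = 52.1500 * 0.99178394 = 51.72153236
C = P + S*exp(-qT) - K*exp(-rT)
C = 7.2402 + 45.06000000 - 51.72153236 = 0.5787

Answer: Call price = 0.5787


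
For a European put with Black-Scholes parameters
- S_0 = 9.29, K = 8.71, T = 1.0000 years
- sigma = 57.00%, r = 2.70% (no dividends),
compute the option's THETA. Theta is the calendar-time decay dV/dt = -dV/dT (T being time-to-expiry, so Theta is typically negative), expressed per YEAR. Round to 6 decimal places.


d1 = 0.4454680034; d2 = -0.1245319966
phi(d1) = 0.3612592609; exp(-qT) = 1.0000000000; exp(-rT) = 0.9733612415
Theta = -S*exp(-qT)*phi(d1)*sigma/(2*sqrt(T)) + r*K*exp(-rT)*N(-d2) - q*S*exp(-qT)*N(-d1)
N(-d1) = 0.3279907889; N(-d2) = 0.5495529660; sqrt(T) = 1.0000000000
Term 1 = -9.2900 * 1.0000000000 * 0.3612592609 * 0.5700 / (2 * 1.0000000000) = -0.9564880821
Term 2 = 0.0270 * 8.7100 * 0.9733612415 * 0.5495529660 = 0.1257956213
Term 3 = 0 (no dividend yield, q = 0)
Theta = -0.9564880821 + (0.1257956213) + (0.0000000000) = -0.830692

Answer: Theta = -0.830692


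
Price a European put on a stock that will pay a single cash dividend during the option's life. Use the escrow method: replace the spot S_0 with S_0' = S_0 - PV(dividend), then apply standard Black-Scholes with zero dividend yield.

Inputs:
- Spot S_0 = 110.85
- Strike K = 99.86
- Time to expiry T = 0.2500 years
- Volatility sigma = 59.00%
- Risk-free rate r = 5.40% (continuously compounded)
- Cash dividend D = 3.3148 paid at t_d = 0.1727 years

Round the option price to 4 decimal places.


PV(D) = D * exp(-r * t_d) = 3.3148 * 0.99071755 = 3.28403054
S_0' = S_0 - PV(D) = 110.8500 - 3.28403054 = 107.56596946
d1 = (ln(S_0'/K) + (r + sigma^2/2)*T) / (sigma*sqrt(T)) = 0.44524618
d2 = d1 - sigma*sqrt(T) = 0.15024618
exp(-rT) = 0.98659072
N(-d1) = 0.32807093; N(-d2) = 0.44028520
P = K * exp(-rT) * N(-d2) - S_0' * N(-d1) = 99.8600 * 0.98659072 * 0.44028520 - 107.56596946 * 0.32807093 = 8.0880

Answer: Price = 8.0880


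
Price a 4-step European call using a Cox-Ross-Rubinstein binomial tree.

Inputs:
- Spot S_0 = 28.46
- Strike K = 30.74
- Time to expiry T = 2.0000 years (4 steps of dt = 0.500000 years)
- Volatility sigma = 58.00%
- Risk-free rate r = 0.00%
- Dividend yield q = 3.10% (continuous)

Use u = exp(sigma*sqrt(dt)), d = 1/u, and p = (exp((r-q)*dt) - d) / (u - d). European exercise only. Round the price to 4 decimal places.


Answer: Price = V(0,0) = 7.0675

Derivation:
dt = T/N = 0.500000
u = exp(sigma*sqrt(dt)) = 1.507002; d = 1/u = 0.663569
p = (exp((r-q)*dt) - d) / (u - d) = 0.380647
Discount per step: exp(-r*dt) = 1.000000
Stock lattice S(k, i) with i counting down-moves:
  k=0: S(0,0) = 28.4600
  k=1: S(1,0) = 42.8893; S(1,1) = 18.8852
  k=2: S(2,0) = 64.6342; S(2,1) = 28.4600; S(2,2) = 12.5316
  k=3: S(3,0) = 97.4038; S(3,1) = 42.8893; S(3,2) = 18.8852; S(3,3) = 8.3156
  k=4: S(4,0) = 146.7877; S(4,1) = 64.6342; S(4,2) = 28.4600; S(4,3) = 12.5316; S(4,4) = 5.5180
Terminal payoffs V(N, i) = max(S_T - K, 0):
  V(4,0) = 116.047700; V(4,1) = 33.894186; V(4,2) = 0.000000; V(4,3) = 0.000000; V(4,4) = 0.000000
Backward induction: V(k, i) = exp(-r*dt) * [p * V(k+1, i) + (1-p) * V(k+1, i+1)].
  V(3,0) = exp(-r*dt) * [p*116.047700 + (1-p)*33.894186] = 65.165698
  V(3,1) = exp(-r*dt) * [p*33.894186 + (1-p)*0.000000] = 12.901730
  V(3,2) = exp(-r*dt) * [p*0.000000 + (1-p)*0.000000] = 0.000000
  V(3,3) = exp(-r*dt) * [p*0.000000 + (1-p)*0.000000] = 0.000000
  V(2,0) = exp(-r*dt) * [p*65.165698 + (1-p)*12.901730] = 32.795867
  V(2,1) = exp(-r*dt) * [p*12.901730 + (1-p)*0.000000] = 4.911008
  V(2,2) = exp(-r*dt) * [p*0.000000 + (1-p)*0.000000] = 0.000000
  V(1,0) = exp(-r*dt) * [p*32.795867 + (1-p)*4.911008] = 15.525304
  V(1,1) = exp(-r*dt) * [p*4.911008 + (1-p)*0.000000] = 1.869362
  V(0,0) = exp(-r*dt) * [p*15.525304 + (1-p)*1.869362] = 7.067459


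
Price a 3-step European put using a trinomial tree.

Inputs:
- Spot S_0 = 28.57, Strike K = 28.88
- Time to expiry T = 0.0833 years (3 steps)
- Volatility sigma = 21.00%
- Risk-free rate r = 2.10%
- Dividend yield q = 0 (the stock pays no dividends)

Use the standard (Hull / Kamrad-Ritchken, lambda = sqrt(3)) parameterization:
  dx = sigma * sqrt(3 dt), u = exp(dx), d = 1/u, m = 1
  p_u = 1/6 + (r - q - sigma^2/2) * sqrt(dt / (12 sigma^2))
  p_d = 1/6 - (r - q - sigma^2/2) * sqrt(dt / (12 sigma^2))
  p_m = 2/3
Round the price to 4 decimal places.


Answer: Price = V(0,0) = 0.8180

Derivation:
dt = T/N = 0.027767; dx = sigma*sqrt(3*dt) = 0.060610
u = exp(dx) = 1.062484; d = 1/u = 0.941191
p_u = 0.166426, p_m = 0.666667, p_d = 0.166907
Discount per step: exp(-r*dt) = 0.999417
Stock lattice S(k, j) with j the centered position index:
  k=0: S(0,+0) = 28.5700
  k=1: S(1,-1) = 26.8898; S(1,+0) = 28.5700; S(1,+1) = 30.3552
  k=2: S(2,-2) = 25.3084; S(2,-1) = 26.8898; S(2,+0) = 28.5700; S(2,+1) = 30.3552; S(2,+2) = 32.2519
  k=3: S(3,-3) = 23.8201; S(3,-2) = 25.3084; S(3,-1) = 26.8898; S(3,+0) = 28.5700; S(3,+1) = 30.3552; S(3,+2) = 32.2519; S(3,+3) = 34.2671
Terminal payoffs V(N, j) = max(K - S_T, 0):
  V(3,-3) = 5.059936; V(3,-2) = 3.571561; V(3,-1) = 1.990186; V(3,+0) = 0.310000; V(3,+1) = 0.000000; V(3,+2) = 0.000000; V(3,+3) = 0.000000
Backward induction: V(k, j) = exp(-r*dt) * [p_u * V(k+1, j+1) + p_m * V(k+1, j) + p_d * V(k+1, j-1)]
  V(2,-2) = exp(-r*dt) * [p_u*1.990186 + p_m*3.571561 + p_d*5.059936] = 3.554726
  V(2,-1) = exp(-r*dt) * [p_u*0.310000 + p_m*1.990186 + p_d*3.571561] = 1.973351
  V(2,+0) = exp(-r*dt) * [p_u*0.000000 + p_m*0.310000 + p_d*1.990186] = 0.538529
  V(2,+1) = exp(-r*dt) * [p_u*0.000000 + p_m*0.000000 + p_d*0.310000] = 0.051711
  V(2,+2) = exp(-r*dt) * [p_u*0.000000 + p_m*0.000000 + p_d*0.000000] = 0.000000
  V(1,-1) = exp(-r*dt) * [p_u*0.538529 + p_m*1.973351 + p_d*3.554726] = 1.997337
  V(1,+0) = exp(-r*dt) * [p_u*0.051711 + p_m*0.538529 + p_d*1.973351] = 0.696585
  V(1,+1) = exp(-r*dt) * [p_u*0.000000 + p_m*0.051711 + p_d*0.538529] = 0.124286
  V(0,+0) = exp(-r*dt) * [p_u*0.124286 + p_m*0.696585 + p_d*1.997337] = 0.817967


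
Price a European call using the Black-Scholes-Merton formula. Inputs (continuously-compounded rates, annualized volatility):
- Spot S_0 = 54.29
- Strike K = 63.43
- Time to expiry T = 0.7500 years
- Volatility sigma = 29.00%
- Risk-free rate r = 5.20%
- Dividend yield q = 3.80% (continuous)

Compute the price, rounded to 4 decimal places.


Answer: Price = 2.4811

Derivation:
d1 = (ln(S/K) + (r - q + 0.5*sigma^2) * T) / (sigma * sqrt(T)) = -0.45216237
d2 = d1 - sigma * sqrt(T) = -0.70330973
exp(-rT) = 0.96175071; exp(-qT) = 0.97190229
C = S_0 * exp(-qT) * N(d1) - K * exp(-rT) * N(d2)
N(d1) = 0.32557601; N(d2) = 0.24093137
C = 54.2900 * 0.97190229 * 0.32557601 - 63.4300 * 0.96175071 * 0.24093137 = 2.4811


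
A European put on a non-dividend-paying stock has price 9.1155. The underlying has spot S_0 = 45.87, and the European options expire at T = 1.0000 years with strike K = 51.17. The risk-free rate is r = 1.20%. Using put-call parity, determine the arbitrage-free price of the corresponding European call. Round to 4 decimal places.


Answer: Call price = 4.4259

Derivation:
Put-call parity: C - P = S_0 * exp(-qT) - K * exp(-rT).
S_0 * exp(-qT) = 45.8700 * 1.00000000 = 45.87000000
K * exp(-rT) = 51.1700 * 0.98807171 = 50.55962955
C = P + S*exp(-qT) - K*exp(-rT)
C = 9.1155 + 45.87000000 - 50.55962955 = 4.4259


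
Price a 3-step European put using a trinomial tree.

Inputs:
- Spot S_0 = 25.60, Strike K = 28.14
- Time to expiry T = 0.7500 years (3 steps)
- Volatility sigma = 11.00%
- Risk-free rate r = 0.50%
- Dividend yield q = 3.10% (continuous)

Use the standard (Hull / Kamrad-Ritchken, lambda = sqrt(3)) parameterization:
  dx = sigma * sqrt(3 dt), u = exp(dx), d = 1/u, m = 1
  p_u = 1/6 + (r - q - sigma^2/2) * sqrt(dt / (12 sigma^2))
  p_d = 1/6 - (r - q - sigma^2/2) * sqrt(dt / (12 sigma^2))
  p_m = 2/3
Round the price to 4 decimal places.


Answer: Price = V(0,0) = 3.1278

Derivation:
dt = T/N = 0.250000; dx = sigma*sqrt(3*dt) = 0.095263
u = exp(dx) = 1.099948; d = 1/u = 0.909134
p_u = 0.124612, p_m = 0.666667, p_d = 0.208721
Discount per step: exp(-r*dt) = 0.998751
Stock lattice S(k, j) with j the centered position index:
  k=0: S(0,+0) = 25.6000
  k=1: S(1,-1) = 23.2738; S(1,+0) = 25.6000; S(1,+1) = 28.1587
  k=2: S(2,-2) = 21.1590; S(2,-1) = 23.2738; S(2,+0) = 25.6000; S(2,+1) = 28.1587; S(2,+2) = 30.9731
  k=3: S(3,-3) = 19.2364; S(3,-2) = 21.1590; S(3,-1) = 23.2738; S(3,+0) = 25.6000; S(3,+1) = 28.1587; S(3,+2) = 30.9731; S(3,+3) = 34.0688
Terminal payoffs V(N, j) = max(K - S_T, 0):
  V(3,-3) = 8.903607; V(3,-2) = 6.980970; V(3,-1) = 4.866170; V(3,+0) = 2.540000; V(3,+1) = 0.000000; V(3,+2) = 0.000000; V(3,+3) = 0.000000
Backward induction: V(k, j) = exp(-r*dt) * [p_u * V(k+1, j+1) + p_m * V(k+1, j) + p_d * V(k+1, j-1)]
  V(2,-2) = exp(-r*dt) * [p_u*4.866170 + p_m*6.980970 + p_d*8.903607] = 7.109843
  V(2,-1) = exp(-r*dt) * [p_u*2.540000 + p_m*4.866170 + p_d*6.980970] = 5.011437
  V(2,+0) = exp(-r*dt) * [p_u*0.000000 + p_m*2.540000 + p_d*4.866170] = 2.705623
  V(2,+1) = exp(-r*dt) * [p_u*0.000000 + p_m*0.000000 + p_d*2.540000] = 0.529490
  V(2,+2) = exp(-r*dt) * [p_u*0.000000 + p_m*0.000000 + p_d*0.000000] = 0.000000
  V(1,-1) = exp(-r*dt) * [p_u*2.705623 + p_m*5.011437 + p_d*7.109843] = 5.155639
  V(1,+0) = exp(-r*dt) * [p_u*0.529490 + p_m*2.705623 + p_d*5.011437] = 2.912081
  V(1,+1) = exp(-r*dt) * [p_u*0.000000 + p_m*0.529490 + p_d*2.705623] = 0.916568
  V(0,+0) = exp(-r*dt) * [p_u*0.916568 + p_m*2.912081 + p_d*5.155639] = 3.127783


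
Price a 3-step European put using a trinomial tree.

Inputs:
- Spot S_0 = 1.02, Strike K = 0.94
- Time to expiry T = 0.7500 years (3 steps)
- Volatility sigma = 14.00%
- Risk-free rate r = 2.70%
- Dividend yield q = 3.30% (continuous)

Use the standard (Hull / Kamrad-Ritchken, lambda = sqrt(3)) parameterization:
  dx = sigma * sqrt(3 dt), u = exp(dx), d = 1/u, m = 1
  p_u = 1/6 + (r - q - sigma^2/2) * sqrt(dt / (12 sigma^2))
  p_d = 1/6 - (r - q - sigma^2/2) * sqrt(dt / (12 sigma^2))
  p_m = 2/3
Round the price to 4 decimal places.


Answer: Price = V(0,0) = 0.0198

Derivation:
dt = T/N = 0.250000; dx = sigma*sqrt(3*dt) = 0.121244
u = exp(dx) = 1.128900; d = 1/u = 0.885818
p_u = 0.150377, p_m = 0.666667, p_d = 0.182956
Discount per step: exp(-r*dt) = 0.993273
Stock lattice S(k, j) with j the centered position index:
  k=0: S(0,+0) = 1.0200
  k=1: S(1,-1) = 0.9035; S(1,+0) = 1.0200; S(1,+1) = 1.1515
  k=2: S(2,-2) = 0.8004; S(2,-1) = 0.9035; S(2,+0) = 1.0200; S(2,+1) = 1.1515; S(2,+2) = 1.2999
  k=3: S(3,-3) = 0.7090; S(3,-2) = 0.8004; S(3,-1) = 0.9035; S(3,+0) = 1.0200; S(3,+1) = 1.1515; S(3,+2) = 1.2999; S(3,+3) = 1.4675
Terminal payoffs V(N, j) = max(K - S_T, 0):
  V(3,-3) = 0.231020; V(3,-2) = 0.139633; V(3,-1) = 0.036465; V(3,+0) = 0.000000; V(3,+1) = 0.000000; V(3,+2) = 0.000000; V(3,+3) = 0.000000
Backward induction: V(k, j) = exp(-r*dt) * [p_u * V(k+1, j+1) + p_m * V(k+1, j) + p_d * V(k+1, j-1)]
  V(2,-2) = exp(-r*dt) * [p_u*0.036465 + p_m*0.139633 + p_d*0.231020] = 0.139891
  V(2,-1) = exp(-r*dt) * [p_u*0.000000 + p_m*0.036465 + p_d*0.139633] = 0.049522
  V(2,+0) = exp(-r*dt) * [p_u*0.000000 + p_m*0.000000 + p_d*0.036465] = 0.006627
  V(2,+1) = exp(-r*dt) * [p_u*0.000000 + p_m*0.000000 + p_d*0.000000] = 0.000000
  V(2,+2) = exp(-r*dt) * [p_u*0.000000 + p_m*0.000000 + p_d*0.000000] = 0.000000
  V(1,-1) = exp(-r*dt) * [p_u*0.006627 + p_m*0.049522 + p_d*0.139891] = 0.059204
  V(1,+0) = exp(-r*dt) * [p_u*0.000000 + p_m*0.006627 + p_d*0.049522] = 0.013387
  V(1,+1) = exp(-r*dt) * [p_u*0.000000 + p_m*0.000000 + p_d*0.006627] = 0.001204
  V(0,+0) = exp(-r*dt) * [p_u*0.001204 + p_m*0.013387 + p_d*0.059204] = 0.019804


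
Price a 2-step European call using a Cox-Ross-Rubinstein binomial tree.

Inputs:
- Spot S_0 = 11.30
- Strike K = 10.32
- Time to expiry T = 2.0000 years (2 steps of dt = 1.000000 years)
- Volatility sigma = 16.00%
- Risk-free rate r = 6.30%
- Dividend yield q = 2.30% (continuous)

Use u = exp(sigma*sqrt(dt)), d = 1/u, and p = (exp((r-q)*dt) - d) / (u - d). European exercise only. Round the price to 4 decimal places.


dt = T/N = 1.000000
u = exp(sigma*sqrt(dt)) = 1.173511; d = 1/u = 0.852144
p = (exp((r-q)*dt) - d) / (u - d) = 0.587076
Discount per step: exp(-r*dt) = 0.938943
Stock lattice S(k, i) with i counting down-moves:
  k=0: S(0,0) = 11.3000
  k=1: S(1,0) = 13.2607; S(1,1) = 9.6292
  k=2: S(2,0) = 15.5615; S(2,1) = 11.3000; S(2,2) = 8.2055
Terminal payoffs V(N, i) = max(S_T - K, 0):
  V(2,0) = 5.241544; V(2,1) = 0.980000; V(2,2) = 0.000000
Backward induction: V(k, i) = exp(-r*dt) * [p * V(k+1, i) + (1-p) * V(k+1, i+1)].
  V(1,0) = exp(-r*dt) * [p*5.241544 + (1-p)*0.980000] = 3.269261
  V(1,1) = exp(-r*dt) * [p*0.980000 + (1-p)*0.000000] = 0.540207
  V(0,0) = exp(-r*dt) * [p*3.269261 + (1-p)*0.540207] = 2.011564

Answer: Price = V(0,0) = 2.0116


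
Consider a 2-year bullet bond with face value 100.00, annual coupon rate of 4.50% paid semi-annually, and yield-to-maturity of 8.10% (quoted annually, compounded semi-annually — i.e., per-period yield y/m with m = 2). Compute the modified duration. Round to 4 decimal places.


Answer: Modified duration = 1.8572

Derivation:
Coupon per period c = face * coupon_rate / m = 2.250000
Periods per year m = 2; per-period yield y/m = 0.040500
Number of cashflows N = 4
Cashflows (t years, CF_t, discount factor 1/(1+y/m)^(m*t), PV):
  t = 0.5000: CF_t = 2.250000, DF = 0.961076, PV = 2.162422
  t = 1.0000: CF_t = 2.250000, DF = 0.923668, PV = 2.078253
  t = 1.5000: CF_t = 2.250000, DF = 0.887715, PV = 1.997360
  t = 2.0000: CF_t = 102.250000, DF = 0.853162, PV = 87.235846
Price P = sum_t PV_t = 93.473880
First compute Macaulay numerator sum_t t * PV_t:
  t * PV_t at t = 0.5000: 1.081211
  t * PV_t at t = 1.0000: 2.078253
  t * PV_t at t = 1.5000: 2.996039
  t * PV_t at t = 2.0000: 174.471693
Macaulay duration D = 180.627196 / 93.473880 = 1.932381
Modified duration = D / (1 + y/m) = 1.932381 / (1 + 0.040500) = 1.857166


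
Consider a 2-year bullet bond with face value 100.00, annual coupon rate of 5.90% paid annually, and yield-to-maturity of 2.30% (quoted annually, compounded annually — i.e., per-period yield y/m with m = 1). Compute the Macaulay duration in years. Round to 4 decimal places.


Coupon per period c = face * coupon_rate / m = 5.900000
Periods per year m = 1; per-period yield y/m = 0.023000
Number of cashflows N = 2
Cashflows (t years, CF_t, discount factor 1/(1+y/m)^(m*t), PV):
  t = 1.0000: CF_t = 5.900000, DF = 0.977517, PV = 5.767351
  t = 2.0000: CF_t = 105.900000, DF = 0.955540, PV = 101.191654
Price P = sum_t PV_t = 106.959004
Macaulay numerator sum_t t * PV_t:
  t * PV_t at t = 1.0000: 5.767351
  t * PV_t at t = 2.0000: 202.383307
Macaulay duration D = (sum_t t * PV_t) / P = 208.150658 / 106.959004 = 1.946079

Answer: Macaulay duration = 1.9461 years


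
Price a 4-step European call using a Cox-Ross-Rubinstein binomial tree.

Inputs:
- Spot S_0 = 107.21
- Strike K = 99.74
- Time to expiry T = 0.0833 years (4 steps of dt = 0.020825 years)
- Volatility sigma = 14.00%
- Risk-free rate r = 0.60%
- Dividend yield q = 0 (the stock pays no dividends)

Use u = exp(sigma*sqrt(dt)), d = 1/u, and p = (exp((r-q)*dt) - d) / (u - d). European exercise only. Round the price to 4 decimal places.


dt = T/N = 0.020825
u = exp(sigma*sqrt(dt)) = 1.020409; d = 1/u = 0.979999
p = (exp((r-q)*dt) - d) / (u - d) = 0.498042
Discount per step: exp(-r*dt) = 0.999875
Stock lattice S(k, i) with i counting down-moves:
  k=0: S(0,0) = 107.2100
  k=1: S(1,0) = 109.3980; S(1,1) = 105.0657
  k=2: S(2,0) = 111.6307; S(2,1) = 107.2100; S(2,2) = 102.9644
  k=3: S(3,0) = 113.9089; S(3,1) = 109.3980; S(3,2) = 105.0657; S(3,3) = 100.9050
  k=4: S(4,0) = 116.2337; S(4,1) = 111.6307; S(4,2) = 107.2100; S(4,3) = 102.9644; S(4,4) = 98.8869
Terminal payoffs V(N, i) = max(S_T - K, 0):
  V(4,0) = 16.493651; V(4,1) = 11.890685; V(4,2) = 7.470000; V(4,3) = 3.224379; V(4,4) = 0.000000
Backward induction: V(k, i) = exp(-r*dt) * [p * V(k+1, i) + (1-p) * V(k+1, i+1)].
  V(3,0) = exp(-r*dt) * [p*16.493651 + (1-p)*11.890685] = 14.181382
  V(3,1) = exp(-r*dt) * [p*11.890685 + (1-p)*7.470000] = 9.670477
  V(3,2) = exp(-r*dt) * [p*7.470000 + (1-p)*3.224379] = 5.338208
  V(3,3) = exp(-r*dt) * [p*3.224379 + (1-p)*0.000000] = 1.605674
  V(2,0) = exp(-r*dt) * [p*14.181382 + (1-p)*9.670477] = 11.915606
  V(2,1) = exp(-r*dt) * [p*9.670477 + (1-p)*5.338208] = 7.494922
  V(2,2) = exp(-r*dt) * [p*5.338208 + (1-p)*1.605674] = 3.464199
  V(1,0) = exp(-r*dt) * [p*11.915606 + (1-p)*7.494922] = 9.695396
  V(1,1) = exp(-r*dt) * [p*7.494922 + (1-p)*3.464199] = 5.470983
  V(0,0) = exp(-r*dt) * [p*9.695396 + (1-p)*5.470983] = 7.573970

Answer: Price = V(0,0) = 7.5740


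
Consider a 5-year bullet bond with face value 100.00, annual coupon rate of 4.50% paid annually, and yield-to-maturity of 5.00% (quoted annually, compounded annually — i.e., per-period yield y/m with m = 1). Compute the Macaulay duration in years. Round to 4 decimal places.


Answer: Macaulay duration = 4.5823 years

Derivation:
Coupon per period c = face * coupon_rate / m = 4.500000
Periods per year m = 1; per-period yield y/m = 0.050000
Number of cashflows N = 5
Cashflows (t years, CF_t, discount factor 1/(1+y/m)^(m*t), PV):
  t = 1.0000: CF_t = 4.500000, DF = 0.952381, PV = 4.285714
  t = 2.0000: CF_t = 4.500000, DF = 0.907029, PV = 4.081633
  t = 3.0000: CF_t = 4.500000, DF = 0.863838, PV = 3.887269
  t = 4.0000: CF_t = 4.500000, DF = 0.822702, PV = 3.702161
  t = 5.0000: CF_t = 104.500000, DF = 0.783526, PV = 81.878484
Price P = sum_t PV_t = 97.835262
Macaulay numerator sum_t t * PV_t:
  t * PV_t at t = 1.0000: 4.285714
  t * PV_t at t = 2.0000: 8.163265
  t * PV_t at t = 3.0000: 11.661808
  t * PV_t at t = 4.0000: 14.808645
  t * PV_t at t = 5.0000: 409.392422
Macaulay duration D = (sum_t t * PV_t) / P = 448.311854 / 97.835262 = 4.582314


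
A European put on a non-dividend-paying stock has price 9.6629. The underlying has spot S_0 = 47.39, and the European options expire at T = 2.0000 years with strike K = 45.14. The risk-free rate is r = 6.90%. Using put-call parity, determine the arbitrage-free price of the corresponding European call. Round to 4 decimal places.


Put-call parity: C - P = S_0 * exp(-qT) - K * exp(-rT).
S_0 * exp(-qT) = 47.3900 * 1.00000000 = 47.39000000
K * exp(-rT) = 45.1400 * 0.87109869 = 39.32139495
C = P + S*exp(-qT) - K*exp(-rT)
C = 9.6629 + 47.39000000 - 39.32139495 = 17.7315

Answer: Call price = 17.7315


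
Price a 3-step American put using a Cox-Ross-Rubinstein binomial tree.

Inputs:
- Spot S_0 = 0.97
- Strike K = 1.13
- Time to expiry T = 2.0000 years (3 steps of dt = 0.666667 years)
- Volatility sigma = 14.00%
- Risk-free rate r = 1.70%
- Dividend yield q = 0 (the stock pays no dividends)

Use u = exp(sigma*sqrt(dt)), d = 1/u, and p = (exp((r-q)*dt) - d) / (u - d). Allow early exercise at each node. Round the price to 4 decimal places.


Answer: Price = V(0,0) = 0.1697

Derivation:
dt = T/N = 0.666667
u = exp(sigma*sqrt(dt)) = 1.121099; d = 1/u = 0.891982
p = (exp((r-q)*dt) - d) / (u - d) = 0.521200
Discount per step: exp(-r*dt) = 0.988731
Stock lattice S(k, i) with i counting down-moves:
  k=0: S(0,0) = 0.9700
  k=1: S(1,0) = 1.0875; S(1,1) = 0.8652
  k=2: S(2,0) = 1.2192; S(2,1) = 0.9700; S(2,2) = 0.7718
  k=3: S(3,0) = 1.3668; S(3,1) = 1.0875; S(3,2) = 0.8652; S(3,3) = 0.6884
Terminal payoffs V(N, i) = max(K - S_T, 0):
  V(3,0) = 0.000000; V(3,1) = 0.042534; V(3,2) = 0.264778; V(3,3) = 0.441602
Backward induction: V(k, i) = exp(-r*dt) * [p * V(k+1, i) + (1-p) * V(k+1, i+1)]; then take max(V_cont, immediate exercise) for American.
  V(2,0) = exp(-r*dt) * [p*0.000000 + (1-p)*0.042534] = 0.020136; exercise = 0.000000; V(2,0) = max -> 0.020136
  V(2,1) = exp(-r*dt) * [p*0.042534 + (1-p)*0.264778] = 0.147266; exercise = 0.160000; V(2,1) = max -> 0.160000
  V(2,2) = exp(-r*dt) * [p*0.264778 + (1-p)*0.441602] = 0.345503; exercise = 0.358237; V(2,2) = max -> 0.358237
  V(1,0) = exp(-r*dt) * [p*0.020136 + (1-p)*0.160000] = 0.086121; exercise = 0.042534; V(1,0) = max -> 0.086121
  V(1,1) = exp(-r*dt) * [p*0.160000 + (1-p)*0.358237] = 0.252043; exercise = 0.264778; V(1,1) = max -> 0.264778
  V(0,0) = exp(-r*dt) * [p*0.086121 + (1-p)*0.264778] = 0.169727; exercise = 0.160000; V(0,0) = max -> 0.169727


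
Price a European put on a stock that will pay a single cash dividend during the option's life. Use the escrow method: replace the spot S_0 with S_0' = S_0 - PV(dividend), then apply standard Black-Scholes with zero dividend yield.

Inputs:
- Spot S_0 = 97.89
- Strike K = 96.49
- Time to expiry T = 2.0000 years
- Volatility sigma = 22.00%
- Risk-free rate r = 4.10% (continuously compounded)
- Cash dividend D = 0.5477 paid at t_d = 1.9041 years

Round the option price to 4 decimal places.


Answer: Price = 7.7561

Derivation:
PV(D) = D * exp(-r * t_d) = 0.5477 * 0.92490144 = 0.50656852
S_0' = S_0 - PV(D) = 97.8900 - 0.50656852 = 97.38343148
d1 = (ln(S_0'/K) + (r + sigma^2/2)*T) / (sigma*sqrt(T)) = 0.44874511
d2 = d1 - sigma*sqrt(T) = 0.13761813
exp(-rT) = 0.92127196
N(-d1) = 0.32680777; N(-d2) = 0.44527112
P = K * exp(-rT) * N(-d2) - S_0' * N(-d1) = 96.4900 * 0.92127196 * 0.44527112 - 97.38343148 * 0.32680777 = 7.7561


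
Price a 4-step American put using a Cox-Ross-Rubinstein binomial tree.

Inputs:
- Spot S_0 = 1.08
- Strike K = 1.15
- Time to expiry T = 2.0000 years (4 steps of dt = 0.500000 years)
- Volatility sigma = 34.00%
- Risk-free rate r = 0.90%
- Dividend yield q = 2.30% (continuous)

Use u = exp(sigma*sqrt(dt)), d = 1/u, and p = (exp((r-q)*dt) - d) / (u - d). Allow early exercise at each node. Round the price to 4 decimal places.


dt = T/N = 0.500000
u = exp(sigma*sqrt(dt)) = 1.271778; d = 1/u = 0.786300
p = (exp((r-q)*dt) - d) / (u - d) = 0.425815
Discount per step: exp(-r*dt) = 0.995510
Stock lattice S(k, i) with i counting down-moves:
  k=0: S(0,0) = 1.0800
  k=1: S(1,0) = 1.3735; S(1,1) = 0.8492
  k=2: S(2,0) = 1.7468; S(2,1) = 1.0800; S(2,2) = 0.6677
  k=3: S(3,0) = 2.2216; S(3,1) = 1.3735; S(3,2) = 0.8492; S(3,3) = 0.5250
  k=4: S(4,0) = 2.8253; S(4,1) = 1.7468; S(4,2) = 1.0800; S(4,3) = 0.6677; S(4,4) = 0.4128
Terminal payoffs V(N, i) = max(K - S_T, 0):
  V(4,0) = 0.000000; V(4,1) = 0.000000; V(4,2) = 0.070000; V(4,3) = 0.482270; V(4,4) = 0.737164
Backward induction: V(k, i) = exp(-r*dt) * [p * V(k+1, i) + (1-p) * V(k+1, i+1)]; then take max(V_cont, immediate exercise) for American.
  V(3,0) = exp(-r*dt) * [p*0.000000 + (1-p)*0.000000] = 0.000000; exercise = 0.000000; V(3,0) = max -> 0.000000
  V(3,1) = exp(-r*dt) * [p*0.000000 + (1-p)*0.070000] = 0.040012; exercise = 0.000000; V(3,1) = max -> 0.040012
  V(3,2) = exp(-r*dt) * [p*0.070000 + (1-p)*0.482270] = 0.305342; exercise = 0.300796; V(3,2) = max -> 0.305342
  V(3,3) = exp(-r*dt) * [p*0.482270 + (1-p)*0.737164] = 0.625804; exercise = 0.624964; V(3,3) = max -> 0.625804
  V(2,0) = exp(-r*dt) * [p*0.000000 + (1-p)*0.040012] = 0.022871; exercise = 0.000000; V(2,0) = max -> 0.022871
  V(2,1) = exp(-r*dt) * [p*0.040012 + (1-p)*0.305342] = 0.191497; exercise = 0.070000; V(2,1) = max -> 0.191497
  V(2,2) = exp(-r*dt) * [p*0.305342 + (1-p)*0.625804] = 0.487149; exercise = 0.482270; V(2,2) = max -> 0.487149
  V(1,0) = exp(-r*dt) * [p*0.022871 + (1-p)*0.191497] = 0.119156; exercise = 0.000000; V(1,0) = max -> 0.119156
  V(1,1) = exp(-r*dt) * [p*0.191497 + (1-p)*0.487149] = 0.359634; exercise = 0.300796; V(1,1) = max -> 0.359634
  V(0,0) = exp(-r*dt) * [p*0.119156 + (1-p)*0.359634] = 0.256080; exercise = 0.070000; V(0,0) = max -> 0.256080

Answer: Price = V(0,0) = 0.2561


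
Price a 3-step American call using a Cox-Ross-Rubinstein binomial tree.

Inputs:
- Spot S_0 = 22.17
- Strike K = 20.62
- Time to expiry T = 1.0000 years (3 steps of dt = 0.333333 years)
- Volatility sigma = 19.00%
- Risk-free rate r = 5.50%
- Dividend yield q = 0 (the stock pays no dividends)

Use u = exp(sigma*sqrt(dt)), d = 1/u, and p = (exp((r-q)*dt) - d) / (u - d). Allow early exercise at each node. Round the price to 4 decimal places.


Answer: Price = V(0,0) = 3.2721

Derivation:
dt = T/N = 0.333333
u = exp(sigma*sqrt(dt)) = 1.115939; d = 1/u = 0.896106
p = (exp((r-q)*dt) - d) / (u - d) = 0.556769
Discount per step: exp(-r*dt) = 0.981834
Stock lattice S(k, i) with i counting down-moves:
  k=0: S(0,0) = 22.1700
  k=1: S(1,0) = 24.7404; S(1,1) = 19.8667
  k=2: S(2,0) = 27.6088; S(2,1) = 22.1700; S(2,2) = 17.8026
  k=3: S(3,0) = 30.8097; S(3,1) = 24.7404; S(3,2) = 19.8667; S(3,3) = 15.9531
Terminal payoffs V(N, i) = max(S_T - K, 0):
  V(3,0) = 10.189703; V(3,1) = 4.120376; V(3,2) = 0.000000; V(3,3) = 0.000000
Backward induction: V(k, i) = exp(-r*dt) * [p * V(k+1, i) + (1-p) * V(k+1, i+1)]; then take max(V_cont, immediate exercise) for American.
  V(2,0) = exp(-r*dt) * [p*10.189703 + (1-p)*4.120376] = 7.363349; exercise = 6.988760; V(2,0) = max -> 7.363349
  V(2,1) = exp(-r*dt) * [p*4.120376 + (1-p)*0.000000] = 2.252422; exercise = 1.550000; V(2,1) = max -> 2.252422
  V(2,2) = exp(-r*dt) * [p*0.000000 + (1-p)*0.000000] = 0.000000; exercise = 0.000000; V(2,2) = max -> 0.000000
  V(1,0) = exp(-r*dt) * [p*7.363349 + (1-p)*2.252422] = 5.005416; exercise = 4.120376; V(1,0) = max -> 5.005416
  V(1,1) = exp(-r*dt) * [p*2.252422 + (1-p)*0.000000] = 1.231297; exercise = 0.000000; V(1,1) = max -> 1.231297
  V(0,0) = exp(-r*dt) * [p*5.005416 + (1-p)*1.231297] = 3.272068; exercise = 1.550000; V(0,0) = max -> 3.272068


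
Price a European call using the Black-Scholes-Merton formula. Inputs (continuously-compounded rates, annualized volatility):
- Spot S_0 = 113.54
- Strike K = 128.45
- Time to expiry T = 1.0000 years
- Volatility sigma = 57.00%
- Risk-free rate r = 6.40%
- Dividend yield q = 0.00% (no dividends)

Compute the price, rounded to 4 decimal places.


Answer: Price = 22.9177

Derivation:
d1 = (ln(S/K) + (r - q + 0.5*sigma^2) * T) / (sigma * sqrt(T)) = 0.18081662
d2 = d1 - sigma * sqrt(T) = -0.38918338
exp(-rT) = 0.93800500; exp(-qT) = 1.00000000
C = S_0 * exp(-qT) * N(d1) - K * exp(-rT) * N(d2)
N(d1) = 0.57174424; N(d2) = 0.34857025
C = 113.5400 * 1.00000000 * 0.57174424 - 128.4500 * 0.93800500 * 0.34857025 = 22.9177


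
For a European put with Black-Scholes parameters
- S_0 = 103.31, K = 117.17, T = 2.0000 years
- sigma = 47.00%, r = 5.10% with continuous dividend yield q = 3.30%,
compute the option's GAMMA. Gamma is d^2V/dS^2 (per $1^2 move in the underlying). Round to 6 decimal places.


Answer: Gamma = 0.005334

Derivation:
d1 = 0.1970997042; d2 = -0.4675806701
phi(d1) = 0.3912679420; exp(-qT) = 0.9361308643; exp(-rT) = 0.9030295517
Gamma = exp(-qT) * phi(d1) / (S * sigma * sqrt(T)) = 0.9361308643 * 0.3912679420 / (103.3100 * 0.4700 * 1.4142135624) = 0.005334


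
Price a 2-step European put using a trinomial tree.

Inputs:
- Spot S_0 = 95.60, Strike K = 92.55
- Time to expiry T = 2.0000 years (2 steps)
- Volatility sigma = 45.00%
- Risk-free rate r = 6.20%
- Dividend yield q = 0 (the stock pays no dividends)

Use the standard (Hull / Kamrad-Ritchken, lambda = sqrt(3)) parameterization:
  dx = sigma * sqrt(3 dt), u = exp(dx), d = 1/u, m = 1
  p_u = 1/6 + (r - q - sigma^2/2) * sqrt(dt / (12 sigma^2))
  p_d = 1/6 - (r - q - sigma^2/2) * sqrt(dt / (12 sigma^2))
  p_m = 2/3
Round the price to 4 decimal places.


dt = T/N = 1.000000; dx = sigma*sqrt(3*dt) = 0.779423
u = exp(dx) = 2.180214; d = 1/u = 0.458671
p_u = 0.141488, p_m = 0.666667, p_d = 0.191846
Discount per step: exp(-r*dt) = 0.939883
Stock lattice S(k, j) with j the centered position index:
  k=0: S(0,+0) = 95.6000
  k=1: S(1,-1) = 43.8489; S(1,+0) = 95.6000; S(1,+1) = 208.4284
  k=2: S(2,-2) = 20.1122; S(2,-1) = 43.8489; S(2,+0) = 95.6000; S(2,+1) = 208.4284; S(2,+2) = 454.4185
Terminal payoffs V(N, j) = max(K - S_T, 0):
  V(2,-2) = 72.437790; V(2,-1) = 48.701086; V(2,+0) = 0.000000; V(2,+1) = 0.000000; V(2,+2) = 0.000000
Backward induction: V(k, j) = exp(-r*dt) * [p_u * V(k+1, j+1) + p_m * V(k+1, j) + p_d * V(k+1, j-1)]
  V(1,-1) = exp(-r*dt) * [p_u*0.000000 + p_m*48.701086 + p_d*72.437790] = 43.576973
  V(1,+0) = exp(-r*dt) * [p_u*0.000000 + p_m*0.000000 + p_d*48.701086] = 8.781407
  V(1,+1) = exp(-r*dt) * [p_u*0.000000 + p_m*0.000000 + p_d*0.000000] = 0.000000
  V(0,+0) = exp(-r*dt) * [p_u*0.000000 + p_m*8.781407 + p_d*43.576973] = 13.359796

Answer: Price = V(0,0) = 13.3598


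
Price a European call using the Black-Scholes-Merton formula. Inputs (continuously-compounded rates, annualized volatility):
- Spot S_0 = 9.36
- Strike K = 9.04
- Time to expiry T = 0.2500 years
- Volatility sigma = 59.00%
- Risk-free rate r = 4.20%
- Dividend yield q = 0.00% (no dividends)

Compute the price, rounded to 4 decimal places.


d1 = (ln(S/K) + (r - q + 0.5*sigma^2) * T) / (sigma * sqrt(T)) = 0.30101226
d2 = d1 - sigma * sqrt(T) = 0.00601226
exp(-rT) = 0.98955493; exp(-qT) = 1.00000000
C = S_0 * exp(-qT) * N(d1) - K * exp(-rT) * N(d2)
N(d1) = 0.61829743; N(d2) = 0.50239853
C = 9.3600 * 1.00000000 * 0.61829743 - 9.0400 * 0.98955493 * 0.50239853 = 1.2930

Answer: Price = 1.2930


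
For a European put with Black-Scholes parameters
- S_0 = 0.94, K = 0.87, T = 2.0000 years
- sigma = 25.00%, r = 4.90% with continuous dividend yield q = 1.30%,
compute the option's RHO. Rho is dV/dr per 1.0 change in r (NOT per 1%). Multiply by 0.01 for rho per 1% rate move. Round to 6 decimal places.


d1 = 0.5993059867; d2 = 0.2457525961
phi(d1) = 0.3333633089; exp(-qT) = 0.9743350896; exp(-rT) = 0.9066489038
N(-d2) = 0.4029368773
Rho = -K*T*exp(-rT)*N(-d2) = -0.8700 * 2.0000 * 0.9066489038 * 0.4029368773 = -0.635661

Answer: Rho = -0.635661


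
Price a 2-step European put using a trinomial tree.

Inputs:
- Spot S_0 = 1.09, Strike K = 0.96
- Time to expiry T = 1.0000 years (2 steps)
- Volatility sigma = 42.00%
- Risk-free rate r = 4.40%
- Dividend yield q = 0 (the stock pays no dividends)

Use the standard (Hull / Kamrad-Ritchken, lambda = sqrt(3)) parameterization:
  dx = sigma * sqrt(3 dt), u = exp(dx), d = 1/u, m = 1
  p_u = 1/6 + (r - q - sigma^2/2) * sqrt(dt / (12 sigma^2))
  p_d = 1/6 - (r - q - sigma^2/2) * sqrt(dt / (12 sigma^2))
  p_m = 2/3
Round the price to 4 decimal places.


dt = T/N = 0.500000; dx = sigma*sqrt(3*dt) = 0.514393
u = exp(dx) = 1.672623; d = 1/u = 0.597863
p_u = 0.145185, p_m = 0.666667, p_d = 0.188148
Discount per step: exp(-r*dt) = 0.978240
Stock lattice S(k, j) with j the centered position index:
  k=0: S(0,+0) = 1.0900
  k=1: S(1,-1) = 0.6517; S(1,+0) = 1.0900; S(1,+1) = 1.8232
  k=2: S(2,-2) = 0.3896; S(2,-1) = 0.6517; S(2,+0) = 1.0900; S(2,+1) = 1.8232; S(2,+2) = 3.0495
Terminal payoffs V(N, j) = max(K - S_T, 0):
  V(2,-2) = 0.570390; V(2,-1) = 0.308329; V(2,+0) = 0.000000; V(2,+1) = 0.000000; V(2,+2) = 0.000000
Backward induction: V(k, j) = exp(-r*dt) * [p_u * V(k+1, j+1) + p_m * V(k+1, j) + p_d * V(k+1, j-1)]
  V(1,-1) = exp(-r*dt) * [p_u*0.000000 + p_m*0.308329 + p_d*0.570390] = 0.306062
  V(1,+0) = exp(-r*dt) * [p_u*0.000000 + p_m*0.000000 + p_d*0.308329] = 0.056749
  V(1,+1) = exp(-r*dt) * [p_u*0.000000 + p_m*0.000000 + p_d*0.000000] = 0.000000
  V(0,+0) = exp(-r*dt) * [p_u*0.000000 + p_m*0.056749 + p_d*0.306062] = 0.093342

Answer: Price = V(0,0) = 0.0933


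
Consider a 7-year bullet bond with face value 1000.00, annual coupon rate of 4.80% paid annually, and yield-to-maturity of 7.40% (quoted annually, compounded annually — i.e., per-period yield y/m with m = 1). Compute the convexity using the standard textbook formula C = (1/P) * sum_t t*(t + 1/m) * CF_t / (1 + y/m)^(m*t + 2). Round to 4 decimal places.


Answer: Convexity = 39.6876

Derivation:
Coupon per period c = face * coupon_rate / m = 48.000000
Periods per year m = 1; per-period yield y/m = 0.074000
Number of cashflows N = 7
Cashflows (t years, CF_t, discount factor 1/(1+y/m)^(m*t), PV):
  t = 1.0000: CF_t = 48.000000, DF = 0.931099, PV = 44.692737
  t = 2.0000: CF_t = 48.000000, DF = 0.866945, PV = 41.613350
  t = 3.0000: CF_t = 48.000000, DF = 0.807211, PV = 38.746136
  t = 4.0000: CF_t = 48.000000, DF = 0.751593, PV = 36.076476
  t = 5.0000: CF_t = 48.000000, DF = 0.699808, PV = 33.590760
  t = 6.0000: CF_t = 48.000000, DF = 0.651590, PV = 31.276313
  t = 7.0000: CF_t = 1048.000000, DF = 0.606694, PV = 635.815796
Price P = sum_t PV_t = 861.811568
Convexity numerator sum_t t*(t + 1/m) * CF_t / (1+y/m)^(m*t + 2):
  t = 1.0000: term = 77.492271
  t = 2.0000: term = 216.458858
  t = 3.0000: term = 403.089121
  t = 4.0000: term = 625.526258
  t = 5.0000: term = 873.640025
  t = 6.0000: term = 1138.823124
  t = 7.0000: term = 30868.162467
Convexity = (1/P) * sum = 34203.192122 / 861.811568 = 39.687553


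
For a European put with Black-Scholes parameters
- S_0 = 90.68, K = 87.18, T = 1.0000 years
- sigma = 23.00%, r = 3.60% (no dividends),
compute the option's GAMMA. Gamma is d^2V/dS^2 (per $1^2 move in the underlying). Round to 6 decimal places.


d1 = 0.4426603427; d2 = 0.2126603427
phi(d1) = 0.3617099531; exp(-qT) = 1.0000000000; exp(-rT) = 0.9646402935
Gamma = exp(-qT) * phi(d1) / (S * sigma * sqrt(T)) = 1.0000000000 * 0.3617099531 / (90.6800 * 0.2300 * 1.0000000000) = 0.017343

Answer: Gamma = 0.017343


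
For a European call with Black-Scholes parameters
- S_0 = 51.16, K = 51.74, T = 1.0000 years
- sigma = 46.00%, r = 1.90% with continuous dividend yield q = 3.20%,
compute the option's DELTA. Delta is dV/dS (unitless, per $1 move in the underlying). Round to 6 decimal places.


d1 = 0.1772321738; d2 = -0.2827678262
phi(d1) = 0.3927255901; exp(-qT) = 0.9685065821; exp(-rT) = 0.9811793622
N(d1) = 0.5703369877
Delta = exp(-qT) * N(d1) = 0.9685065821 * 0.5703369877 = 0.552375

Answer: Delta = 0.552375


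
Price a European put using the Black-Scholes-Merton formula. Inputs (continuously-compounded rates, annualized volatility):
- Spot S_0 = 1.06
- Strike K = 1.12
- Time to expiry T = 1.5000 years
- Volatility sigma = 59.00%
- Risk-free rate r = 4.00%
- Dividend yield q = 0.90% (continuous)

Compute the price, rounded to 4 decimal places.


d1 = (ln(S/K) + (r - q + 0.5*sigma^2) * T) / (sigma * sqrt(T)) = 0.34945393
d2 = d1 - sigma * sqrt(T) = -0.37314555
exp(-rT) = 0.94176453; exp(-qT) = 0.98659072
P = K * exp(-rT) * N(-d2) - S_0 * exp(-qT) * N(-d1)
N(-d1) = 0.36337428; N(-d2) = 0.64547994
P = 1.1200 * 0.94176453 * 0.64547994 - 1.0600 * 0.98659072 * 0.36337428 = 0.3008

Answer: Price = 0.3008


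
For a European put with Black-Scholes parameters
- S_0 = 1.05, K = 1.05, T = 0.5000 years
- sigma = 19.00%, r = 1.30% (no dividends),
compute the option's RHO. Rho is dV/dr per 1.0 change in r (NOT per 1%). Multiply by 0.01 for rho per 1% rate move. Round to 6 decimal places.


Answer: Rho = -0.264710

Derivation:
d1 = 0.1155561345; d2 = -0.0187941539
phi(d1) = 0.3962875704; exp(-qT) = 1.0000000000; exp(-rT) = 0.9935210793
N(-d2) = 0.5074973413
Rho = -K*T*exp(-rT)*N(-d2) = -1.0500 * 0.5000 * 0.9935210793 * 0.5074973413 = -0.264710


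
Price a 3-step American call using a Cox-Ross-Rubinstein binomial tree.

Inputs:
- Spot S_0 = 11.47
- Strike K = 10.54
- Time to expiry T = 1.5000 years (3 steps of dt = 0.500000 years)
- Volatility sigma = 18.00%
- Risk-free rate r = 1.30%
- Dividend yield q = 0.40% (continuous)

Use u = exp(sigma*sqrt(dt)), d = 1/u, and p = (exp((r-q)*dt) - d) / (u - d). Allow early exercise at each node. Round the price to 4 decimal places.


Answer: Price = V(0,0) = 1.5927

Derivation:
dt = T/N = 0.500000
u = exp(sigma*sqrt(dt)) = 1.135734; d = 1/u = 0.880488
p = (exp((r-q)*dt) - d) / (u - d) = 0.485893
Discount per step: exp(-r*dt) = 0.993521
Stock lattice S(k, i) with i counting down-moves:
  k=0: S(0,0) = 11.4700
  k=1: S(1,0) = 13.0269; S(1,1) = 10.0992
  k=2: S(2,0) = 14.7951; S(2,1) = 11.4700; S(2,2) = 8.8922
  k=3: S(3,0) = 16.8033; S(3,1) = 13.0269; S(3,2) = 10.0992; S(3,3) = 7.8295
Terminal payoffs V(N, i) = max(S_T - K, 0):
  V(3,0) = 6.263255; V(3,1) = 2.486870; V(3,2) = 0.000000; V(3,3) = 0.000000
Backward induction: V(k, i) = exp(-r*dt) * [p * V(k+1, i) + (1-p) * V(k+1, i+1)]; then take max(V_cont, immediate exercise) for American.
  V(2,0) = exp(-r*dt) * [p*6.263255 + (1-p)*2.486870] = 4.293788; exercise = 4.255060; V(2,0) = max -> 4.293788
  V(2,1) = exp(-r*dt) * [p*2.486870 + (1-p)*0.000000] = 1.200524; exercise = 0.930000; V(2,1) = max -> 1.200524
  V(2,2) = exp(-r*dt) * [p*0.000000 + (1-p)*0.000000] = 0.000000; exercise = 0.000000; V(2,2) = max -> 0.000000
  V(1,0) = exp(-r*dt) * [p*4.293788 + (1-p)*1.200524] = 2.686003; exercise = 2.486870; V(1,0) = max -> 2.686003
  V(1,1) = exp(-r*dt) * [p*1.200524 + (1-p)*0.000000] = 0.579546; exercise = 0.000000; V(1,1) = max -> 0.579546
  V(0,0) = exp(-r*dt) * [p*2.686003 + (1-p)*0.579546] = 1.592672; exercise = 0.930000; V(0,0) = max -> 1.592672


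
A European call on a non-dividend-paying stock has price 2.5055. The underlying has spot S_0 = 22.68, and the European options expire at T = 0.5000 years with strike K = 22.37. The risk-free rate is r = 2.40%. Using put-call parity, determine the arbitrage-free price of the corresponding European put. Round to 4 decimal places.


Put-call parity: C - P = S_0 * exp(-qT) - K * exp(-rT).
S_0 * exp(-qT) = 22.6800 * 1.00000000 = 22.68000000
K * exp(-rT) = 22.3700 * 0.98807171 = 22.10316422
P = C - S*exp(-qT) + K*exp(-rT)
P = 2.5055 - 22.68000000 + 22.10316422 = 1.9287

Answer: Put price = 1.9287


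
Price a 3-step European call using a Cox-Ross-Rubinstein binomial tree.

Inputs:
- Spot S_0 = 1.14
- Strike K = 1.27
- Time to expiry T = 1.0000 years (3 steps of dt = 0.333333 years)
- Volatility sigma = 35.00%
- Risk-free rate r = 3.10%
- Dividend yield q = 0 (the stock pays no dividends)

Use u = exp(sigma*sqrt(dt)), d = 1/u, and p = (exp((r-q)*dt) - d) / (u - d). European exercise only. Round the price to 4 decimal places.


Answer: Price = V(0,0) = 0.1285

Derivation:
dt = T/N = 0.333333
u = exp(sigma*sqrt(dt)) = 1.223937; d = 1/u = 0.817036
p = (exp((r-q)*dt) - d) / (u - d) = 0.475180
Discount per step: exp(-r*dt) = 0.989720
Stock lattice S(k, i) with i counting down-moves:
  k=0: S(0,0) = 1.1400
  k=1: S(1,0) = 1.3953; S(1,1) = 0.9314
  k=2: S(2,0) = 1.7077; S(2,1) = 1.1400; S(2,2) = 0.7610
  k=3: S(3,0) = 2.0902; S(3,1) = 1.3953; S(3,2) = 0.9314; S(3,3) = 0.6218
Terminal payoffs V(N, i) = max(S_T - K, 0):
  V(3,0) = 0.820171; V(3,1) = 0.125288; V(3,2) = 0.000000; V(3,3) = 0.000000
Backward induction: V(k, i) = exp(-r*dt) * [p * V(k+1, i) + (1-p) * V(k+1, i+1)].
  V(2,0) = exp(-r*dt) * [p*0.820171 + (1-p)*0.125288] = 0.450800
  V(2,1) = exp(-r*dt) * [p*0.125288 + (1-p)*0.000000] = 0.058922
  V(2,2) = exp(-r*dt) * [p*0.000000 + (1-p)*0.000000] = 0.000000
  V(1,0) = exp(-r*dt) * [p*0.450800 + (1-p)*0.058922] = 0.242615
  V(1,1) = exp(-r*dt) * [p*0.058922 + (1-p)*0.000000] = 0.027711
  V(0,0) = exp(-r*dt) * [p*0.242615 + (1-p)*0.027711] = 0.128494


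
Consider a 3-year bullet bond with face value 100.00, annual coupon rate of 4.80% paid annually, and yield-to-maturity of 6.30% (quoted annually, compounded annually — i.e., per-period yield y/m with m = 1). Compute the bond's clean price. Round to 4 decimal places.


Coupon per period c = face * coupon_rate / m = 4.800000
Periods per year m = 1; per-period yield y/m = 0.063000
Number of cashflows N = 3
Cashflows (t years, CF_t, discount factor 1/(1+y/m)^(m*t), PV):
  t = 1.0000: CF_t = 4.800000, DF = 0.940734, PV = 4.515522
  t = 2.0000: CF_t = 4.800000, DF = 0.884980, PV = 4.247904
  t = 3.0000: CF_t = 104.800000, DF = 0.832531, PV = 87.249207
Price P = sum_t PV_t = 96.012633

Answer: Price = 96.0126


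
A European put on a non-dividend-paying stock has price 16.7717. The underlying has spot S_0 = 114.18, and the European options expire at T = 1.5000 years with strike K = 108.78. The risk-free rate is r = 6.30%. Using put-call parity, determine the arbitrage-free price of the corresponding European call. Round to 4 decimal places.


Put-call parity: C - P = S_0 * exp(-qT) - K * exp(-rT).
S_0 * exp(-qT) = 114.1800 * 1.00000000 = 114.18000000
K * exp(-rT) = 108.7800 * 0.90982773 = 98.97106097
C = P + S*exp(-qT) - K*exp(-rT)
C = 16.7717 + 114.18000000 - 98.97106097 = 31.9806

Answer: Call price = 31.9806
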